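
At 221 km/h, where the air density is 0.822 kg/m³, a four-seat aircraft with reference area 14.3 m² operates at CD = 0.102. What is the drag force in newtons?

D = 2260 N

Convert speed: v = 221 km/h ÷ 3.6 = 61.39 m/s.
Dynamic pressure q = ½ρv² = ½ × 0.822 × 61.39² = 1549 Pa.
D = q·S·CD = 1549 × 14.3 × 0.102 = 2260 N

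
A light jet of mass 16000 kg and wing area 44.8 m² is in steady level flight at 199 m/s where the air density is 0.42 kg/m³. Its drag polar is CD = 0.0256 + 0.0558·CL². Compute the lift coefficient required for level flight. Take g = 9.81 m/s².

CL = 0.421

Level flight ⇒ L = W = m·g = 16000 × 9.81 = 1.5696×10^5 N.
Dynamic pressure q = 0.5 × 0.42 × 199² = 8316 Pa.
CL = 2W/(ρv²S) = 2×1.5696×10^5/(0.42×199²×44.8) = 0.4213.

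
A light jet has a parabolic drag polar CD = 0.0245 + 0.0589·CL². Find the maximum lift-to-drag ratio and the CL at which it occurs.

For CD = CD0 + K·CL², (L/D)max occurs at CL* = √(CD0/K) and equals 1/(2√(K·CD0)).
(L/D)max = 1/(2√(0.0589 × 0.0245)) = 1/(2 × 0.03799) = 13.2
CL* = √(0.0245/0.0589) = 0.645

(L/D)max = 13.2, at CL = 0.645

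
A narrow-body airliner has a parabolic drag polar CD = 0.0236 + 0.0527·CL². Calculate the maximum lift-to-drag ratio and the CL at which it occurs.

For CD = CD0 + K·CL², (L/D)max occurs at CL* = √(CD0/K) and equals 1/(2√(K·CD0)).
(L/D)max = 1/(2√(0.0527 × 0.0236)) = 1/(2 × 0.03527) = 14.2
CL* = √(0.0236/0.0527) = 0.669

(L/D)max = 14.2, at CL = 0.669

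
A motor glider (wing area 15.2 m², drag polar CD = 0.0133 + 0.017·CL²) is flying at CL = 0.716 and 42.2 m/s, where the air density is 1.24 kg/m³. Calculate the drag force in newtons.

D = 369 N

CD = 0.0133 + 0.017 × 0.716² = 0.02202
D = ½ρv²S·CD = ½ × 1.24 × 42.2² × 15.2 × 0.02202 = 369 N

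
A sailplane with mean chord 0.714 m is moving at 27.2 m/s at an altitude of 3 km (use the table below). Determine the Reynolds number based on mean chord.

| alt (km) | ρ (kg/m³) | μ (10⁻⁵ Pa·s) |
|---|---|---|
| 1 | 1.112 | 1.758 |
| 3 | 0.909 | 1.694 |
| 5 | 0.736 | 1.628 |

At 3 km, from the table: ρ = 0.909 kg/m³, μ = 1.694×10⁻⁵ Pa·s.
Re = ρ·v·c/μ = 0.909 × 27.2 × 0.714 / (1.694×10⁻⁵) = 1.04×10^6

Re = 1.04×10^6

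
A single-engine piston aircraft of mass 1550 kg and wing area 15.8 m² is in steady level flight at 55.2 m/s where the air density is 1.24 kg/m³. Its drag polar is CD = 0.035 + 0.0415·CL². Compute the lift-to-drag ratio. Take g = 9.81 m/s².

L/D = 11.1

Weight W = mg = 1550 × 9.81 = 15206 N; in level flight L = W.
Dynamic pressure q = 0.5 × 1.24 × 55.2² = 1889 Pa.
Required CL = L/(qS) = 15206/(1889·15.8) = 0.5094.
CD = 0.035 + 0.0415 × 0.5094² = 0.04577.
L/D = CL/CD = 0.5094 / 0.04577 = 11.1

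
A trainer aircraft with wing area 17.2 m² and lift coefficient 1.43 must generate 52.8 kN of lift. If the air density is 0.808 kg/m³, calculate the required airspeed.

L = ½ρv²S·CL ⇒ v = √(2L/(ρ·S·CL))
v = √(2 × 52800 / (0.808 × 17.2 × 1.43)) = √5314 = 72.9 m/s

v = 72.9 m/s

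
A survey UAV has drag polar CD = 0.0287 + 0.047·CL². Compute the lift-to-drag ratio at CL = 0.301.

CD = 0.0287 + 0.047 × 0.301² = 0.03296
L/D = CL/CD = 0.301 / 0.03296 = 9.13

L/D = 9.13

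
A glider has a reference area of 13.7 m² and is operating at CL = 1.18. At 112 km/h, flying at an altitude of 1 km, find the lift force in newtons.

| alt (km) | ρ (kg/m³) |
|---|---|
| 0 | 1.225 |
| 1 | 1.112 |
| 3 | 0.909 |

At 1 km, from the table: ρ = 1.112 kg/m³.
Convert speed: v = 112 km/h ÷ 3.6 = 31.11 m/s.
Dynamic pressure q = ½ρv² = ½ × 1.112 × 31.11² = 538.2 Pa.
L = q·S·CL = 538.2 × 13.7 × 1.18 = 8700 N ≈ 8.7 kN

L = 8700 N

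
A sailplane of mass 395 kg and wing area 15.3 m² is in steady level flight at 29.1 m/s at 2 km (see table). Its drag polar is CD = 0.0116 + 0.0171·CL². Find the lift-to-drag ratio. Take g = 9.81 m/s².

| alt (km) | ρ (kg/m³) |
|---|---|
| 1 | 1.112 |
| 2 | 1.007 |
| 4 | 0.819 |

At 2 km, from the table: ρ = 1.007 kg/m³.
Level flight ⇒ L = W = m·g = 395 × 9.81 = 3875 N.
Dynamic pressure q = 0.5 × 1.007 × 29.1² = 426.4 Pa.
Required CL = L/(qS) = 3875/(426.4·15.3) = 0.594.
CD = 0.0116 + 0.0171 × 0.594² = 0.01763.
L/D = CL/CD = 0.594 / 0.01763 = 33.7

L/D = 33.7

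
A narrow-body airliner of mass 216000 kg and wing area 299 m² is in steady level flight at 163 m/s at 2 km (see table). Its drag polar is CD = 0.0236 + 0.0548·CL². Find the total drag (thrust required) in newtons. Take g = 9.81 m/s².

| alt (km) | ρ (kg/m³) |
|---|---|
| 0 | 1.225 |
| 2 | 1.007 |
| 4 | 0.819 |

At 2 km, from the table: ρ = 1.007 kg/m³.
Level flight ⇒ L = W = m·g = 216000 × 9.81 = 2.119×10^6 N.
q = ½ρv² = ½ × 1.007 × 163² = 13380 Pa.
CL = 2W/(ρv²S) = 2×2.119×10^6/(1.007×163²×299) = 0.5298.
CD = 0.0236 + 0.0548 × 0.5298² = 0.03898.
D = q·S·CD = 13380 × 299 × 0.03898 = 1.559×10^5 N

D = 1.56×10^5 N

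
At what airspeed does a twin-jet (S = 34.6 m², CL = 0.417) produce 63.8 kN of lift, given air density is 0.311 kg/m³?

L = ½ρv²S·CL ⇒ v = √(2L/(ρ·S·CL))
v = √(2 × 63800 / (0.311 × 34.6 × 0.417)) = √28440 = 169 m/s

v = 169 m/s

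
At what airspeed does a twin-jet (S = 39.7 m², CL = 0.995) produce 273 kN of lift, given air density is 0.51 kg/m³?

v = 165 m/s

L = ½ρv²S·CL ⇒ v = √(2L/(ρ·S·CL))
v = √(2 × 2.73×10^5 / (0.51 × 39.7 × 0.995)) = √27100 = 165 m/s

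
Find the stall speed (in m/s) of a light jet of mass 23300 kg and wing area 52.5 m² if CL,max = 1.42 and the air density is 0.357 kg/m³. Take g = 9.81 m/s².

Stall occurs when L = W at CL,max. W = mg = 23300 × 9.81 = 2.286×10^5 N.
From L = ½ρV²S·CL,max = W: V_stall = √(2W/(ρSCL,max)) = √(2·2.286×10^5/(0.357·52.5·1.42))
V_stall = √17180 = 131 m/s

V_stall = 131 m/s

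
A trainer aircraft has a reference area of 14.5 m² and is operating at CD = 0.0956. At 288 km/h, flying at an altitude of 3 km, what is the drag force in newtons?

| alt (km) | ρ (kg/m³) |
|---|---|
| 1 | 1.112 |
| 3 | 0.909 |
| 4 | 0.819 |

At 3 km, from the table: ρ = 0.909 kg/m³.
Convert speed: v = 288 km/h ÷ 3.6 = 80 m/s.
D = ½ρv²S·CD = ½ × 0.909 × 80² × 14.5 × 0.0956 = 4030 N

D = 4030 N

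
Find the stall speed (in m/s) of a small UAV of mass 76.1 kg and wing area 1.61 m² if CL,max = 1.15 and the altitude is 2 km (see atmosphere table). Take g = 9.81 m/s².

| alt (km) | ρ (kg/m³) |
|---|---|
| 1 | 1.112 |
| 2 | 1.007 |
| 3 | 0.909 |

V_stall = 28.3 m/s

At 2 km, from the table: ρ = 1.007 kg/m³.
Weight W = mg = 76.1 × 9.81 = 746.5 N.
From L = ½ρV²S·CL,max = W: V_stall = √(2W/(ρSCL,max)) = √(2·746.5/(1.007·1.61·1.15))
V_stall = √800.8 = 28.3 m/s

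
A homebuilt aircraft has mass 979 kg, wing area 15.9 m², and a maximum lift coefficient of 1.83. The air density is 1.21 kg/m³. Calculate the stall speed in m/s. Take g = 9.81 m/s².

V_stall = 23.4 m/s

Stall occurs when L = W at CL,max. W = mg = 979 × 9.81 = 9604 N.
V_stall = √(2W/(ρ·S·CL,max)) = √(2 × 9604 / (1.21 × 15.9 × 1.83))
V_stall = √545.6 = 23.4 m/s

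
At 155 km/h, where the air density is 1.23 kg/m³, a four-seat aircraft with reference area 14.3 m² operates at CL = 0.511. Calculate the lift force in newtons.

Convert speed: v = 155 km/h ÷ 3.6 = 43.06 m/s.
L = ½ρv²S·CL = ½ × 1.23 × 43.06² × 14.3 × 0.511 = 8330 N ≈ 8.33 kN

L = 8330 N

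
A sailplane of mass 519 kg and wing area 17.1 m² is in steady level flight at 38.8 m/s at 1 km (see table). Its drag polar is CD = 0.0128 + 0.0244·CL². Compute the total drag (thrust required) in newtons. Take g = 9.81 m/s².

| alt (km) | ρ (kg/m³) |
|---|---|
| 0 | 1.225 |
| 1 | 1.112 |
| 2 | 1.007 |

At 1 km, from the table: ρ = 1.112 kg/m³.
Level flight ⇒ L = W = m·g = 519 × 9.81 = 5091.4 N.
q = ½ρv² = ½ × 1.112 × 38.8² = 837 Pa.
CL = W/(q·S) = 5091.4 / (837 × 17.1) = 0.3557.
CD = 0.0128 + 0.0244 × 0.3557² = 0.01589.
D = q·S·CD = 837 × 17.1 × 0.01589 = 227.4 N

D = 227 N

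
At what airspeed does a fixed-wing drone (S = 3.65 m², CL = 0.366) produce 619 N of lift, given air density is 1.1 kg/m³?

v = 29 m/s

L = ½ρv²S·CL ⇒ v = √(2L/(ρ·S·CL))
v = √(2 × 619 / (1.1 × 3.65 × 0.366)) = √842.5 = 29 m/s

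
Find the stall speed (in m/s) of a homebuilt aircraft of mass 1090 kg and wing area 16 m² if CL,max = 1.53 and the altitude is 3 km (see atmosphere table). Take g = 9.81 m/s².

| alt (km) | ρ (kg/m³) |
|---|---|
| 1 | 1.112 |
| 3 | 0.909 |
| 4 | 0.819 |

V_stall = 31 m/s

At 3 km, from the table: ρ = 0.909 kg/m³.
At stall, lift equals weight: L = W = m·g = 1090 × 9.81 = 10690 N.
From L = ½ρV²S·CL,max = W: V_stall = √(2W/(ρSCL,max)) = √(2·10690/(0.909·16·1.53))
V_stall = √961.1 = 31 m/s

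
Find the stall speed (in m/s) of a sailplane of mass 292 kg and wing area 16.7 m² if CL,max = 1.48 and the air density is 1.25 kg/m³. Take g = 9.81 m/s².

At stall, lift equals weight: L = W = m·g = 292 × 9.81 = 2865 N.
From L = ½ρV²S·CL,max = W: V_stall = √(2W/(ρSCL,max)) = √(2·2865/(1.25·16.7·1.48))
V_stall = √185.4 = 13.6 m/s

V_stall = 13.6 m/s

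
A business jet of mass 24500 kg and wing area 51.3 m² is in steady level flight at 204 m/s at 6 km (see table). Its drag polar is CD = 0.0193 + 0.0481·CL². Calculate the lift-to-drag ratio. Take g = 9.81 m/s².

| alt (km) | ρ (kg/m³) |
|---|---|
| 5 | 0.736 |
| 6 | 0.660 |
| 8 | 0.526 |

At 6 km, from the table: ρ = 0.660 kg/m³.
Weight W = mg = 24500 × 9.81 = 2.4034×10^5 N; in level flight L = W.
q = ½ρv² = ½ × 0.66 × 204² = 13730 Pa.
Required CL = L/(qS) = 2.4034×10^5/(13730·51.3) = 0.3411.
CD = 0.0193 + 0.0481 × 0.3411² = 0.0249.
L/D = CL/CD = 0.3411 / 0.0249 = 13.7

L/D = 13.7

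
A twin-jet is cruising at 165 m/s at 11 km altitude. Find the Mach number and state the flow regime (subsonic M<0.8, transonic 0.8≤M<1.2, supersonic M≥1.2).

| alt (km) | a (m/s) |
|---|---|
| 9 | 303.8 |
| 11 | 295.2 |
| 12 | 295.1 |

At 11 km, from the table: a = 295.2 m/s.
M = v/a = 165 / 295.2 = 0.559
M = 0.559 → subsonic.

M = 0.559 (subsonic)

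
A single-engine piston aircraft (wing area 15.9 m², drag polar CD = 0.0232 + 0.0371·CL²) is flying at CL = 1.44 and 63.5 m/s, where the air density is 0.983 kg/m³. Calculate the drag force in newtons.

CD = 0.0232 + 0.0371 × 1.44² = 0.1001
D = ½ρv²S·CD = ½ × 0.983 × 63.5² × 15.9 × 0.1001 = 3160 N

D = 3160 N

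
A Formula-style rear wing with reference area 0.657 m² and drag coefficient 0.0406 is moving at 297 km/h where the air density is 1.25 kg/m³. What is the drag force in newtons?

Convert speed: v = 297 km/h ÷ 3.6 = 82.5 m/s.
Dynamic pressure q = ½ρv² = ½ × 1.25 × 82.5² = 4254 Pa.
D = q·S·CD = 4254 × 0.657 × 0.0406 = 113 N

D = 113 N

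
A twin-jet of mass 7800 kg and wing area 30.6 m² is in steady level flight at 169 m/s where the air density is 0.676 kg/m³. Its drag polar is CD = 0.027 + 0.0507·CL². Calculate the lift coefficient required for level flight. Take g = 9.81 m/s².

CL = 0.259

In steady level flight, lift balances weight: W = mg = 7800 × 9.81 = 76518 N.
q = ½ρv² = ½ × 0.676 × 169² = 9654 Pa.
Required CL = L/(qS) = 76518/(9654·30.6) = 0.259.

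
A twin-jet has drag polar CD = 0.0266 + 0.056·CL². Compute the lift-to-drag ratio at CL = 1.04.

L/D = 11.9

CD = 0.0266 + 0.056 × 1.04² = 0.08717
L/D = CL/CD = 1.04 / 0.08717 = 11.9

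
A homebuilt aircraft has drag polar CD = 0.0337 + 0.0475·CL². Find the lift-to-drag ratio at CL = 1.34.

L/D = 11.3

CD = 0.0337 + 0.0475 × 1.34² = 0.119
L/D = CL/CD = 1.34 / 0.119 = 11.3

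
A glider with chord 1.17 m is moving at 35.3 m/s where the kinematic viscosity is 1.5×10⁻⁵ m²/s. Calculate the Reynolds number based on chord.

Re = 2.75×10^6

Re = v·c/ν = 35.3 × 1.17 / (1.5×10⁻⁵) = 2.75×10^6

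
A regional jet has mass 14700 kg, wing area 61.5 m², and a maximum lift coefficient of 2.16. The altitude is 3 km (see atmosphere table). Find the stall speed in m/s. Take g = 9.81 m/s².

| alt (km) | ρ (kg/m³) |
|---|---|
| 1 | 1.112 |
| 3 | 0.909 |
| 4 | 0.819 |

At 3 km, from the table: ρ = 0.909 kg/m³.
At stall, lift equals weight: L = W = m·g = 14700 × 9.81 = 1.442×10^5 N.
V_stall = √(2W/(ρ·S·CL,max)) = √(2 × 1.442×10^5 / (0.909 × 61.5 × 2.16))
V_stall = √2388 = 48.9 m/s

V_stall = 48.9 m/s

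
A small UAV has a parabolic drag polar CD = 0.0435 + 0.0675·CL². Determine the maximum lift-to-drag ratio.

(L/D)max = 9.23

For CD = CD0 + K·CL², (L/D)max occurs at CL* = √(CD0/K) and equals 1/(2√(K·CD0)).
(L/D)max = 1/(2√(0.0675 × 0.0435)) = 1/(2 × 0.05419) = 9.23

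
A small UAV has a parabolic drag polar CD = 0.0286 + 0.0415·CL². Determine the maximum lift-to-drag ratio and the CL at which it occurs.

For CD = CD0 + K·CL², (L/D)max occurs at CL* = √(CD0/K) and equals 1/(2√(K·CD0)).
(L/D)max = 1/(2√(0.0415 × 0.0286)) = 1/(2 × 0.03445) = 14.5
CL* = √(0.0286/0.0415) = 0.83

(L/D)max = 14.5, at CL = 0.83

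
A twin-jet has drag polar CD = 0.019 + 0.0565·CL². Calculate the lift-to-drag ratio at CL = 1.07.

CD = 0.019 + 0.0565 × 1.07² = 0.08369
L/D = CL/CD = 1.07 / 0.08369 = 12.8

L/D = 12.8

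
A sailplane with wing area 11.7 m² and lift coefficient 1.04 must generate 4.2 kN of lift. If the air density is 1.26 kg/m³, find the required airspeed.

L = ½ρv²S·CL ⇒ v = √(2L/(ρ·S·CL))
v = √(2 × 4200 / (1.26 × 11.7 × 1.04)) = √547.9 = 23.4 m/s

v = 23.4 m/s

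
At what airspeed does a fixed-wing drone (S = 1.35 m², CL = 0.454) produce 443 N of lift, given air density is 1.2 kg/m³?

L = ½ρv²S·CL ⇒ v = √(2L/(ρ·S·CL))
v = √(2 × 443 / (1.2 × 1.35 × 0.454)) = √1205 = 34.7 m/s

v = 34.7 m/s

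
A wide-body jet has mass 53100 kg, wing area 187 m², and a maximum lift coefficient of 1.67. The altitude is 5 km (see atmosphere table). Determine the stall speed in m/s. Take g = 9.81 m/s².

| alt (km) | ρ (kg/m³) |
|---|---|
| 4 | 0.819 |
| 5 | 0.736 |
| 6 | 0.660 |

V_stall = 67.3 m/s

At 5 km, from the table: ρ = 0.736 kg/m³.
At stall, lift equals weight: L = W = m·g = 53100 × 9.81 = 5.209×10^5 N.
V_stall = √(2W/(ρ·S·CL,max)) = √(2 × 5.209×10^5 / (0.736 × 187 × 1.67))
V_stall = √4533 = 67.3 m/s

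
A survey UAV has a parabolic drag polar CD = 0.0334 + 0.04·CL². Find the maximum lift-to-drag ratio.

(L/D)max = 13.7

For CD = CD0 + K·CL², (L/D)max occurs at CL* = √(CD0/K) and equals 1/(2√(K·CD0)).
(L/D)max = 1/(2√(0.04 × 0.0334)) = 1/(2 × 0.03655) = 13.7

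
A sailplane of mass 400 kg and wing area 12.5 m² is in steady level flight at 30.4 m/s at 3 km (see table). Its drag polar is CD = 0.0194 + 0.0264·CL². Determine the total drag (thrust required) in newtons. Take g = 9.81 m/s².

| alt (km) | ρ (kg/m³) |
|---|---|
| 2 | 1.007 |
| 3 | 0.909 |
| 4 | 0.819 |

At 3 km, from the table: ρ = 0.909 kg/m³.
Weight W = mg = 400 × 9.81 = 3924 N; in level flight L = W.
q = ½ρv² = ½ × 0.909 × 30.4² = 420 Pa.
Required CL = L/(qS) = 3924/(420·12.5) = 0.7474.
CD = 0.0194 + 0.0264 × 0.7474² = 0.03415.
D = q·S·CD = 420 × 12.5 × 0.03415 = 179.3 N

D = 179 N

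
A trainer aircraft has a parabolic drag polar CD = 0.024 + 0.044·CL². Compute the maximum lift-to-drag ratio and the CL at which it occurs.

(L/D)max = 15.4, at CL = 0.739

For CD = CD0 + K·CL², (L/D)max occurs at CL* = √(CD0/K) and equals 1/(2√(K·CD0)).
(L/D)max = 1/(2√(0.044 × 0.024)) = 1/(2 × 0.0325) = 15.4
CL* = √(0.024/0.044) = 0.739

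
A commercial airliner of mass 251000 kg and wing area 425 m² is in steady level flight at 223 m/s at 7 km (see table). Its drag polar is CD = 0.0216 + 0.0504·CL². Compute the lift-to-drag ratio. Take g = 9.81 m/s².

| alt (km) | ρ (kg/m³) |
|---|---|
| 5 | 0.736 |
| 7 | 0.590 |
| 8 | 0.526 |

L/D = 13.4

At 7 km, from the table: ρ = 0.590 kg/m³.
Weight W = mg = 251000 × 9.81 = 2.4623×10^6 N; in level flight L = W.
Dynamic pressure q = 0.5 × 0.59 × 223² = 14670 Pa.
CL = 2W/(ρv²S) = 2×2.4623×10^6/(0.59×223²×425) = 0.3949.
CD = 0.0216 + 0.0504 × 0.3949² = 0.02946.
L/D = CL/CD = 0.3949 / 0.02946 = 13.4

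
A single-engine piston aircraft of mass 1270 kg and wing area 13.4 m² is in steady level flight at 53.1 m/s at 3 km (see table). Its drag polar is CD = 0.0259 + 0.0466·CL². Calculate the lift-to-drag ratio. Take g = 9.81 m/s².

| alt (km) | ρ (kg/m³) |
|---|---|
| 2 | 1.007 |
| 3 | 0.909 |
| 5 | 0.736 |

At 3 km, from the table: ρ = 0.909 kg/m³.
Weight W = mg = 1270 × 9.81 = 12459 N; in level flight L = W.
q = ½ρv² = ½ × 0.909 × 53.1² = 1282 Pa.
CL = W/(q·S) = 12459 / (1282 × 13.4) = 0.7255.
CD = 0.0259 + 0.0466 × 0.7255² = 0.05043.
L/D = CL/CD = 0.7255 / 0.05043 = 14.4

L/D = 14.4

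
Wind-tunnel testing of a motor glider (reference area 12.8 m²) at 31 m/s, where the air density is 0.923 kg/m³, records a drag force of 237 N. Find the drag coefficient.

CD = 0.0417

From D = ½ρv²S·CD, rearranging gives CD = 2D/(ρv²S).
CD = 2 × 237 / (0.923 × 31² × 12.8) = 0.0417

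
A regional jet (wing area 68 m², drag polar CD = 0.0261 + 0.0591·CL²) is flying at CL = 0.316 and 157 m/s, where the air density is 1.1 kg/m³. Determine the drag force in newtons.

CD = 0.0261 + 0.0591 × 0.316² = 0.032
D = ½ρv²S·CD = ½ × 1.1 × 157² × 68 × 0.032 = 29500 N

D = 29500 N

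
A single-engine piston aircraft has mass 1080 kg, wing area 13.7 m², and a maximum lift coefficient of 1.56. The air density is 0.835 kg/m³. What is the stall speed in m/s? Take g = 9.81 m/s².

At stall, lift equals weight: L = W = m·g = 1080 × 9.81 = 10590 N.
From L = ½ρV²S·CL,max = W: V_stall = √(2W/(ρSCL,max)) = √(2·10590/(0.835·13.7·1.56))
V_stall = √1187 = 34.5 m/s

V_stall = 34.5 m/s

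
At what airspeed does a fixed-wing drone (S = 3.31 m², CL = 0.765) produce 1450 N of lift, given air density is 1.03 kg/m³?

L = ½ρv²S·CL ⇒ v = √(2L/(ρ·S·CL))
v = √(2 × 1450 / (1.03 × 3.31 × 0.765)) = √1112 = 33.3 m/s

v = 33.3 m/s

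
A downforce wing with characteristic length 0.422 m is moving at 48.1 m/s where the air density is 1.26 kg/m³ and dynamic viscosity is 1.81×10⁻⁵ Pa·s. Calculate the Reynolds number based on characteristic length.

Re = 1.41×10^6

Re = ρ·v·c/μ = 1.26 × 48.1 × 0.422 / (1.81×10⁻⁵) = 1.41×10^6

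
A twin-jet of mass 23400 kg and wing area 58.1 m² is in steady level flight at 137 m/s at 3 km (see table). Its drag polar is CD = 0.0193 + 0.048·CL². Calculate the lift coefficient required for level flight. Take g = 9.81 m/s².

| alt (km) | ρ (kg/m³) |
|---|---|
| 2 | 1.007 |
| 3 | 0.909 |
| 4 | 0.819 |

At 3 km, from the table: ρ = 0.909 kg/m³.
In steady level flight, lift balances weight: W = mg = 23400 × 9.81 = 2.2955×10^5 N.
Dynamic pressure q = 0.5 × 0.909 × 137² = 8531 Pa.
CL = 2W/(ρv²S) = 2×2.2955×10^5/(0.909×137²×58.1) = 0.4632.

CL = 0.463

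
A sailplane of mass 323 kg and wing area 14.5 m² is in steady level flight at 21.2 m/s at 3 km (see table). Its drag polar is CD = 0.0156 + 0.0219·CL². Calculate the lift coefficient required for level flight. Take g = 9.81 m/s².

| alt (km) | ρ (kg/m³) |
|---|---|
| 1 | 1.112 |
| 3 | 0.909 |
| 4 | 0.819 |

At 3 km, from the table: ρ = 0.909 kg/m³.
Weight W = mg = 323 × 9.81 = 3168.6 N; in level flight L = W.
Dynamic pressure q = 0.5 × 0.909 × 21.2² = 204.3 Pa.
Required CL = L/(qS) = 3168.6/(204.3·14.5) = 1.07.

CL = 1.07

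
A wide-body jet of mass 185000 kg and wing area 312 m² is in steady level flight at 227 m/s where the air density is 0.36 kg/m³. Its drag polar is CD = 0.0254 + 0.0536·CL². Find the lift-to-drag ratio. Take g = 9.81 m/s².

L/D = 13.5

In steady level flight, lift balances weight: W = mg = 185000 × 9.81 = 1.8148×10^6 N.
q = ½ρv² = ½ × 0.36 × 227² = 9275 Pa.
Required CL = L/(qS) = 1.8148×10^6/(9275·312) = 0.6271.
CD = 0.0254 + 0.0536 × 0.6271² = 0.04648.
L/D = CL/CD = 0.6271 / 0.04648 = 13.5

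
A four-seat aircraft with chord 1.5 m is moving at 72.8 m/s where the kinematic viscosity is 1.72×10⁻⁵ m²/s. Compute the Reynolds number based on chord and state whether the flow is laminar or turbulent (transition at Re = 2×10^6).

Re = 6.35×10^6 (turbulent)

Re = v·c/ν = 72.8 × 1.5 / (1.72×10⁻⁵) = 6.35×10^6
Since 6.35×10^6 > 2×10^6, the flow is turbulent.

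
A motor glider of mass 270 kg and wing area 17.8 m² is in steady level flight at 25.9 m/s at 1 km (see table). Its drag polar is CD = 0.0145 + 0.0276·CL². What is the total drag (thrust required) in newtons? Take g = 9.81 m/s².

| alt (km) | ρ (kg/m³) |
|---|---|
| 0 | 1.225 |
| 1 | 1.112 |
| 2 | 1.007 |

D = 125 N

At 1 km, from the table: ρ = 1.112 kg/m³.
Weight W = mg = 270 × 9.81 = 2648.7 N; in level flight L = W.
q = ½ρv² = ½ × 1.112 × 25.9² = 373 Pa.
CL = W/(q·S) = 2648.7 / (373 × 17.8) = 0.399.
CD = 0.0145 + 0.0276 × 0.399² = 0.01889.
D = q·S·CD = 373 × 17.8 × 0.01889 = 125.4 N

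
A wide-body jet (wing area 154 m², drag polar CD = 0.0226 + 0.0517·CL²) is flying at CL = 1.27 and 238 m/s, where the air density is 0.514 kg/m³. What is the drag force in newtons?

CD = 0.0226 + 0.0517 × 1.27² = 0.106
D = ½ρv²S·CD = ½ × 0.514 × 238² × 154 × 0.106 = 2.38×10^5 N

D = 2.38×10^5 N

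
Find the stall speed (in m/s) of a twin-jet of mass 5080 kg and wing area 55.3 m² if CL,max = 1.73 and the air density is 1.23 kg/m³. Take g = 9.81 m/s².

V_stall = 29.1 m/s

At stall, lift equals weight: L = W = m·g = 5080 × 9.81 = 49830 N.
V_stall = √(2W/(ρ·S·CL,max)) = √(2 × 49830 / (1.23 × 55.3 × 1.73))
V_stall = √847 = 29.1 m/s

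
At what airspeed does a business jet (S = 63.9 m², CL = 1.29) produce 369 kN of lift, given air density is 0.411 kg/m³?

v = 148 m/s

L = ½ρv²S·CL ⇒ v = √(2L/(ρ·S·CL))
v = √(2 × 3.69×10^5 / (0.411 × 63.9 × 1.29)) = √21780 = 148 m/s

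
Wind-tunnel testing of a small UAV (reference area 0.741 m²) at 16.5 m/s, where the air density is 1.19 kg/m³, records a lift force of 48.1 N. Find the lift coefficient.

From L = ½ρv²S·CL, rearranging gives CL = 2L/(ρv²S).
CL = 2 × 48.1 / (1.19 × 16.5² × 0.741) = 0.401

CL = 0.401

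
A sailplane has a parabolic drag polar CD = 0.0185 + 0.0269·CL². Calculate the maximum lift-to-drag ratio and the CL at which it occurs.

(L/D)max = 22.4, at CL = 0.829

For CD = CD0 + K·CL², (L/D)max occurs at CL* = √(CD0/K) and equals 1/(2√(K·CD0)).
(L/D)max = 1/(2√(0.0269 × 0.0185)) = 1/(2 × 0.02231) = 22.4
CL* = √(0.0185/0.0269) = 0.829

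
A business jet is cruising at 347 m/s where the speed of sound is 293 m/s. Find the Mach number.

M = 1.18

M = v/a = 347 / 293 = 1.18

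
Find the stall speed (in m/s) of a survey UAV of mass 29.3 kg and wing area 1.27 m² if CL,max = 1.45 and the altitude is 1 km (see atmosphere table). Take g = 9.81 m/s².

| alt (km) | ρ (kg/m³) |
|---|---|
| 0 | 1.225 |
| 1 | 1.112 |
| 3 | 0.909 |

V_stall = 16.8 m/s

At 1 km, from the table: ρ = 1.112 kg/m³.
At stall, lift equals weight: L = W = m·g = 29.3 × 9.81 = 287.4 N.
V_stall = √(2W/(ρ·S·CL,max)) = √(2 × 287.4 / (1.112 × 1.27 × 1.45))
V_stall = √280.7 = 16.8 m/s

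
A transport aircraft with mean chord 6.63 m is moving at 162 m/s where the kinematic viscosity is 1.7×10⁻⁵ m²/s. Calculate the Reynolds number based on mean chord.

Re = v·c/ν = 162 × 6.63 / (1.7×10⁻⁵) = 6.32×10^7

Re = 6.32×10^7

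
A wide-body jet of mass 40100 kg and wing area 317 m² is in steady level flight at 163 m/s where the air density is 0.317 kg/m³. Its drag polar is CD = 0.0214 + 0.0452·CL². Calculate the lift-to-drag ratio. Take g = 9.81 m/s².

L/D = 11.6

Weight W = mg = 40100 × 9.81 = 3.9338×10^5 N; in level flight L = W.
Dynamic pressure q = 0.5 × 0.317 × 163² = 4211 Pa.
CL = W/(q·S) = 3.9338×10^5 / (4211 × 317) = 0.2947.
CD = 0.0214 + 0.0452 × 0.2947² = 0.02532.
L/D = CL/CD = 0.2947 / 0.02532 = 11.6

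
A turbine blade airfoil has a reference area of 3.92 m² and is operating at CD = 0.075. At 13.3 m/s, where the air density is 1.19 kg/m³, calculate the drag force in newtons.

Dynamic pressure q = ½ρv² = ½ × 1.19 × 13.3² = 105.2 Pa.
D = q·S·CD = 105.2 × 3.92 × 0.075 = 30.9 N

D = 30.9 N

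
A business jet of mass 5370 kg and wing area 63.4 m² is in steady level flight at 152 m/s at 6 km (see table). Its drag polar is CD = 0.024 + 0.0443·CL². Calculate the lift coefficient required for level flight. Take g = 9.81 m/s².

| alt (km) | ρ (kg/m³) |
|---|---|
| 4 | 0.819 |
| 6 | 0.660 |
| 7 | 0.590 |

CL = 0.109

At 6 km, from the table: ρ = 0.660 kg/m³.
Level flight ⇒ L = W = m·g = 5370 × 9.81 = 52680 N.
q = ½ρv² = ½ × 0.66 × 152² = 7624 Pa.
CL = 2W/(ρv²S) = 2×52680/(0.66×152²×63.4) = 0.109.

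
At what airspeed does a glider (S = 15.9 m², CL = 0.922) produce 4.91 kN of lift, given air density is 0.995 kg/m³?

v = 25.9 m/s

L = ½ρv²S·CL ⇒ v = √(2L/(ρ·S·CL))
v = √(2 × 4910 / (0.995 × 15.9 × 0.922)) = √673.2 = 25.9 m/s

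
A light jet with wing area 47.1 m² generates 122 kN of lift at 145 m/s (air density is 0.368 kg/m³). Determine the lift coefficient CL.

CL = 0.67

From L = ½ρv²S·CL, rearranging gives CL = 2L/(ρv²S).
CL = 2 × 1.22×10^5 / (0.368 × 145² × 47.1) = 0.67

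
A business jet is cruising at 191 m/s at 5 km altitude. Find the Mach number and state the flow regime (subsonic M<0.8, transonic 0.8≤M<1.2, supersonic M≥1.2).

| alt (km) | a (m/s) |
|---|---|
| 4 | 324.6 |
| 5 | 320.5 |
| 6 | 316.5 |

At 5 km, from the table: a = 320.5 m/s.
M = v/a = 191 / 320.5 = 0.596
M = 0.596 → subsonic.

M = 0.596 (subsonic)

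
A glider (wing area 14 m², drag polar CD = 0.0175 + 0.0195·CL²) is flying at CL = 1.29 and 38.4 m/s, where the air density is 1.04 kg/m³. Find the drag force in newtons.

D = 536 N

CD = 0.0175 + 0.0195 × 1.29² = 0.04995
D = ½ρv²S·CD = ½ × 1.04 × 38.4² × 14 × 0.04995 = 536 N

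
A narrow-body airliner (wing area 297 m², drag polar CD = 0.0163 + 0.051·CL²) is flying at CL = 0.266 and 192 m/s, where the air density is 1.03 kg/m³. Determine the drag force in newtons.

CD = 0.0163 + 0.051 × 0.266² = 0.01991
D = ½ρv²S·CD = ½ × 1.03 × 192² × 297 × 0.01991 = 1.12×10^5 N

D = 1.12×10^5 N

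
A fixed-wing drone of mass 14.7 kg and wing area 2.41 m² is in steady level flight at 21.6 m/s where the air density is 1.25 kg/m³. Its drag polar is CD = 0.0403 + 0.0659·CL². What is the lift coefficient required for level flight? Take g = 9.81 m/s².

Weight W = mg = 14.7 × 9.81 = 144.21 N; in level flight L = W.
q = ½ρv² = ½ × 1.25 × 21.6² = 291.6 Pa.
CL = 2W/(ρv²S) = 2×144.21/(1.25×21.6²×2.41) = 0.2052.

CL = 0.205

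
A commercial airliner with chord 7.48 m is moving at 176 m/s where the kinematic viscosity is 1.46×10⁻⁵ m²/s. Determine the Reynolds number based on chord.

Re = v·c/ν = 176 × 7.48 / (1.46×10⁻⁵) = 9.02×10^7

Re = 9.02×10^7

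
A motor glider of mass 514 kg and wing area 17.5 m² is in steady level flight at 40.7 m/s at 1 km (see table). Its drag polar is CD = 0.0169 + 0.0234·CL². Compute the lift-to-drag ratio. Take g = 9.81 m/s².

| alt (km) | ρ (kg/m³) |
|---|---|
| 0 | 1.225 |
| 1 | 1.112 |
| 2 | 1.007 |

At 1 km, from the table: ρ = 1.112 kg/m³.
Weight W = mg = 514 × 9.81 = 5042.3 N; in level flight L = W.
q = ½ρv² = ½ × 1.112 × 40.7² = 921 Pa.
Required CL = L/(qS) = 5042.3/(921·17.5) = 0.3128.
CD = 0.0169 + 0.0234 × 0.3128² = 0.01919.
L/D = CL/CD = 0.3128 / 0.01919 = 16.3

L/D = 16.3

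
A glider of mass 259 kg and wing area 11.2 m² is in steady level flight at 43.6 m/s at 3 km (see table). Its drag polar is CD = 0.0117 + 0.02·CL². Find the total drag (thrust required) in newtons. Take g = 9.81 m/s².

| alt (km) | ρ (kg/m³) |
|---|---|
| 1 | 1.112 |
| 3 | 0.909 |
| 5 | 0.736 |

D = 127 N

At 3 km, from the table: ρ = 0.909 kg/m³.
In steady level flight, lift balances weight: W = mg = 259 × 9.81 = 2540.8 N.
q = ½ρv² = ½ × 0.909 × 43.6² = 864 Pa.
CL = 2W/(ρv²S) = 2×2540.8/(0.909×43.6²×11.2) = 0.2626.
CD = 0.0117 + 0.02 × 0.2626² = 0.01308.
D = q·S·CD = 864 × 11.2 × 0.01308 = 126.6 N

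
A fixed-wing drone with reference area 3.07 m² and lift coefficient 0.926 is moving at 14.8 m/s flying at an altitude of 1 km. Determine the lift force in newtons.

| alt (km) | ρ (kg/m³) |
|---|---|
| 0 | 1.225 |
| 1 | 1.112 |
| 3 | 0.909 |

L = 346 N

At 1 km, from the table: ρ = 1.112 kg/m³.
L = ½ρv²S·CL = ½ × 1.112 × 14.8² × 3.07 × 0.926 = 346 N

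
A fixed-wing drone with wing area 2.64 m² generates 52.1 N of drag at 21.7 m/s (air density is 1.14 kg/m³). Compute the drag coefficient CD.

From D = ½ρv²S·CD, rearranging gives CD = 2D/(ρv²S).
CD = 2 × 52.1 / (1.14 × 21.7² × 2.64) = 0.0735

CD = 0.0735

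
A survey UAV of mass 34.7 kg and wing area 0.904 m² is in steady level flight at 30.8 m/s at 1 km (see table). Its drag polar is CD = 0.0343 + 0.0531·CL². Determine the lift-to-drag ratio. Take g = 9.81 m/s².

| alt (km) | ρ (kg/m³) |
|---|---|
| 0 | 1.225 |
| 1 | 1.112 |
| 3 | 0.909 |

L/D = 11.6

At 1 km, from the table: ρ = 1.112 kg/m³.
Weight W = mg = 34.7 × 9.81 = 340.41 N; in level flight L = W.
q = ½ρv² = ½ × 1.112 × 30.8² = 527.4 Pa.
Required CL = L/(qS) = 340.41/(527.4·0.904) = 0.7139.
CD = 0.0343 + 0.0531 × 0.7139² = 0.06136.
L/D = CL/CD = 0.7139 / 0.06136 = 11.6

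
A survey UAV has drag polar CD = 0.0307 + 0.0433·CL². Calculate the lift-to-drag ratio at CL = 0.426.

CD = 0.0307 + 0.0433 × 0.426² = 0.03856
L/D = CL/CD = 0.426 / 0.03856 = 11

L/D = 11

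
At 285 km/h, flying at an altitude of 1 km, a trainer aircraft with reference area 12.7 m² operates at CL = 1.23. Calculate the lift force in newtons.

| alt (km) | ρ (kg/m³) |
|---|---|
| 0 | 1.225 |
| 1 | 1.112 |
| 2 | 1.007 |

At 1 km, from the table: ρ = 1.112 kg/m³.
Convert speed: v = 285 km/h ÷ 3.6 = 79.17 m/s.
L = ½ρv²S·CL = ½ × 1.112 × 79.17² × 12.7 × 1.23 = 54400 N ≈ 54.4 kN

L = 54400 N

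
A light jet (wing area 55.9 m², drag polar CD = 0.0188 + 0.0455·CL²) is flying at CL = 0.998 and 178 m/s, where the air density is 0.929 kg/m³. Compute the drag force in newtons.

D = 52700 N

CD = 0.0188 + 0.0455 × 0.998² = 0.06412
D = ½ρv²S·CD = ½ × 0.929 × 178² × 55.9 × 0.06412 = 52700 N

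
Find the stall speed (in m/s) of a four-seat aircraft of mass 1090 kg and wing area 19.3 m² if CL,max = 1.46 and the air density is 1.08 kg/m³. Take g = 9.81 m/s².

Stall occurs when L = W at CL,max. W = mg = 1090 × 9.81 = 10690 N.
From L = ½ρV²S·CL,max = W: V_stall = √(2W/(ρSCL,max)) = √(2·10690/(1.08·19.3·1.46))
V_stall = √702.7 = 26.5 m/s

V_stall = 26.5 m/s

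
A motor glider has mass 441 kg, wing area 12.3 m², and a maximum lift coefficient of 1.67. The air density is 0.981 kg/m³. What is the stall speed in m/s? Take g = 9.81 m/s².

V_stall = 20.7 m/s

Weight W = mg = 441 × 9.81 = 4326 N.
V_stall = √(2W/(ρ·S·CL,max)) = √(2 × 4326 / (0.981 × 12.3 × 1.67))
V_stall = √429.4 = 20.7 m/s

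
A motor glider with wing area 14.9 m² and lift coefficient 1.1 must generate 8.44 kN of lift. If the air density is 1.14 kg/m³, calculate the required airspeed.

v = 30.1 m/s

L = ½ρv²S·CL ⇒ v = √(2L/(ρ·S·CL))
v = √(2 × 8440 / (1.14 × 14.9 × 1.1)) = √903.4 = 30.1 m/s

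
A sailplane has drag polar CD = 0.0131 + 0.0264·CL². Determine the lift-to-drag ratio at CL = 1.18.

CD = 0.0131 + 0.0264 × 1.18² = 0.04986
L/D = CL/CD = 1.18 / 0.04986 = 23.7

L/D = 23.7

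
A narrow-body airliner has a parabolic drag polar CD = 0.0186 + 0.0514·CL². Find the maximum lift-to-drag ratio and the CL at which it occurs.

For CD = CD0 + K·CL², (L/D)max occurs at CL* = √(CD0/K) and equals 1/(2√(K·CD0)).
(L/D)max = 1/(2√(0.0514 × 0.0186)) = 1/(2 × 0.03092) = 16.2
CL* = √(0.0186/0.0514) = 0.602

(L/D)max = 16.2, at CL = 0.602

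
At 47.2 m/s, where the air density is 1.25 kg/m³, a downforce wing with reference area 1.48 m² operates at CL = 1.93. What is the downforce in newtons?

L = ½ρv²S·CL = ½ × 1.25 × 47.2² × 1.48 × 1.93 = 3980 N

L = 3980 N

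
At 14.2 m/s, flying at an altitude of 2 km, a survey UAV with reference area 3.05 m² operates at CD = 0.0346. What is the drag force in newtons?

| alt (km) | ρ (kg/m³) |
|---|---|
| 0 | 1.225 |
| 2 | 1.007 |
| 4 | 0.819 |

At 2 km, from the table: ρ = 1.007 kg/m³.
Dynamic pressure q = ½ρv² = ½ × 1.007 × 14.2² = 101.5 Pa.
D = q·S·CD = 101.5 × 3.05 × 0.0346 = 10.7 N

D = 10.7 N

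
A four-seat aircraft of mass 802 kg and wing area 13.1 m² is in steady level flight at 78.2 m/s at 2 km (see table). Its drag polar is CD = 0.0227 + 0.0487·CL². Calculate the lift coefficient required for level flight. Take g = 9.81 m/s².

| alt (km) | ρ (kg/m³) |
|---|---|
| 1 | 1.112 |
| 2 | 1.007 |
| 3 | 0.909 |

CL = 0.195

At 2 km, from the table: ρ = 1.007 kg/m³.
Weight W = mg = 802 × 9.81 = 7867.6 N; in level flight L = W.
q = ½ρv² = ½ × 1.007 × 78.2² = 3079 Pa.
CL = 2W/(ρv²S) = 2×7867.6/(1.007×78.2²×13.1) = 0.1951.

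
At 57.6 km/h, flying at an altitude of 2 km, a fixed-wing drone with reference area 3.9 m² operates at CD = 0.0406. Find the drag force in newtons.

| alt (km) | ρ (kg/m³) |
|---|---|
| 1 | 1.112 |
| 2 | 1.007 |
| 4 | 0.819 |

At 2 km, from the table: ρ = 1.007 kg/m³.
Convert speed: v = 57.6 km/h ÷ 3.6 = 16 m/s.
Dynamic pressure q = ½ρv² = ½ × 1.007 × 16² = 128.9 Pa.
D = q·S·CD = 128.9 × 3.9 × 0.0406 = 20.4 N

D = 20.4 N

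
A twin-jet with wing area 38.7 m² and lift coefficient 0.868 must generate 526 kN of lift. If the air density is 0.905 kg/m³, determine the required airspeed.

v = 186 m/s

L = ½ρv²S·CL ⇒ v = √(2L/(ρ·S·CL))
v = √(2 × 5.26×10^5 / (0.905 × 38.7 × 0.868)) = √34600 = 186 m/s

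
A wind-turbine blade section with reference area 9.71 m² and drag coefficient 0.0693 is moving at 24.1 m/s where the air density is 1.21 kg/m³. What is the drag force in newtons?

D = 236 N

Dynamic pressure q = ½ρv² = ½ × 1.21 × 24.1² = 351.4 Pa.
D = q·S·CD = 351.4 × 9.71 × 0.0693 = 236 N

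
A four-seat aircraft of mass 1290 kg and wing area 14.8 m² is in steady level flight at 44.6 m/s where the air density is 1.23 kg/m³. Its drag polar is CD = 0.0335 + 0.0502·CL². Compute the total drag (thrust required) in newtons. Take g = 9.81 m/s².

D = 1050 N

Weight W = mg = 1290 × 9.81 = 12655 N; in level flight L = W.
Dynamic pressure q = 0.5 × 1.23 × 44.6² = 1223 Pa.
CL = 2W/(ρv²S) = 2×12655/(1.23×44.6²×14.8) = 0.699.
CD = 0.0335 + 0.0502 × 0.699² = 0.05802.
D = q·S·CD = 1223 × 14.8 × 0.05802 = 1051 N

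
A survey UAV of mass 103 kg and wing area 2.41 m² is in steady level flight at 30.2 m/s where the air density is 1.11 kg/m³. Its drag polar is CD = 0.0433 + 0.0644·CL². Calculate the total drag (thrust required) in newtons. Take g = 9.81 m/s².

Level flight ⇒ L = W = m·g = 103 × 9.81 = 1010.4 N.
Dynamic pressure q = 0.5 × 1.11 × 30.2² = 506.2 Pa.
CL = 2W/(ρv²S) = 2×1010.4/(1.11×30.2²×2.41) = 0.8283.
CD = 0.0433 + 0.0644 × 0.8283² = 0.08748.
D = q·S·CD = 506.2 × 2.41 × 0.08748 = 106.7 N

D = 107 N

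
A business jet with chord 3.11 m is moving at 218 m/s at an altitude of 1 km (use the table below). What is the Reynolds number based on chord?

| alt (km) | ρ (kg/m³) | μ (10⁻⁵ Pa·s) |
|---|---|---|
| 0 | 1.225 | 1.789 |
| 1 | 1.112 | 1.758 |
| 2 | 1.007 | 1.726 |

Re = 4.29×10^7

At 1 km, from the table: ρ = 1.112 kg/m³, μ = 1.758×10⁻⁵ Pa·s.
Re = ρ·v·c/μ = 1.112 × 218 × 3.11 / (1.758×10⁻⁵) = 4.29×10^7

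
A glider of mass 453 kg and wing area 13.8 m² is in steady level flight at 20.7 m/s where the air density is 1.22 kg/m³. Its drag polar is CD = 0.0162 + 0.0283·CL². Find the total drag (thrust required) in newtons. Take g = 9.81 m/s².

D = 213 N

Level flight ⇒ L = W = m·g = 453 × 9.81 = 4443.9 N.
q = ½ρv² = ½ × 1.22 × 20.7² = 261.4 Pa.
CL = 2W/(ρv²S) = 2×4443.9/(1.22×20.7²×13.8) = 1.232.
CD = 0.0162 + 0.0283 × 1.232² = 0.05916.
D = q·S·CD = 261.4 × 13.8 × 0.05916 = 213.4 N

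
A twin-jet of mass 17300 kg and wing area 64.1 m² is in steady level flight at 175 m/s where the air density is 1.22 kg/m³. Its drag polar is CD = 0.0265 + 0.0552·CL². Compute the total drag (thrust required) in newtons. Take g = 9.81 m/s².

Weight W = mg = 17300 × 9.81 = 1.6971×10^5 N; in level flight L = W.
q = ½ρv² = ½ × 1.22 × 175² = 18680 Pa.
CL = 2W/(ρv²S) = 2×1.6971×10^5/(1.22×175²×64.1) = 0.1417.
CD = 0.0265 + 0.0552 × 0.1417² = 0.02761.
D = q·S·CD = 18680 × 64.1 × 0.02761 = 33060 N

D = 33100 N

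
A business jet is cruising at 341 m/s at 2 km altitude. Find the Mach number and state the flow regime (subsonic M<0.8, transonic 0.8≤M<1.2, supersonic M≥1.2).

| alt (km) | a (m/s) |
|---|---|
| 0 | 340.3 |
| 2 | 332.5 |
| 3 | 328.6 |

At 2 km, from the table: a = 332.5 m/s.
M = v/a = 341 / 332.5 = 1.03
M = 1.03 → transonic.

M = 1.03 (transonic)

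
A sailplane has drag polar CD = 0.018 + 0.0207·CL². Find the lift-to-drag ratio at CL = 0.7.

L/D = 24.9

CD = 0.018 + 0.0207 × 0.7² = 0.02814
L/D = CL/CD = 0.7 / 0.02814 = 24.9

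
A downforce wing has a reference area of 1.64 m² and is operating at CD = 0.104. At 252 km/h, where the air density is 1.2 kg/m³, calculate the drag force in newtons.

Convert speed: v = 252 km/h ÷ 3.6 = 70 m/s.
D = ½ρv²S·CD = ½ × 1.2 × 70² × 1.64 × 0.104 = 501 N

D = 501 N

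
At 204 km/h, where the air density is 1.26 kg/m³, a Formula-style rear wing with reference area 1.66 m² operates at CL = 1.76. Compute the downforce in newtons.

Convert speed: v = 204 km/h ÷ 3.6 = 56.67 m/s.
Dynamic pressure q = ½ρv² = ½ × 1.26 × 56.67² = 2023 Pa.
L = q·S·CL = 2023 × 1.66 × 1.76 = 5910 N ≈ 5.91 kN

L = 5910 N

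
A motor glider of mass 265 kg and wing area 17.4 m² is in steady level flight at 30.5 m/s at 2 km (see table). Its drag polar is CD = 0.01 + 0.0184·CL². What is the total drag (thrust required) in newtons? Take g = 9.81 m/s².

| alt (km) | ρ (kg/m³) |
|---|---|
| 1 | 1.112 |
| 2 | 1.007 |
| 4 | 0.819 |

At 2 km, from the table: ρ = 1.007 kg/m³.
Weight W = mg = 265 × 9.81 = 2599.7 N; in level flight L = W.
Dynamic pressure q = 0.5 × 1.007 × 30.5² = 468.4 Pa.
CL = 2W/(ρv²S) = 2×2599.7/(1.007×30.5²×17.4) = 0.319.
CD = 0.01 + 0.0184 × 0.319² = 0.01187.
D = q·S·CD = 468.4 × 17.4 × 0.01187 = 96.76 N

D = 96.8 N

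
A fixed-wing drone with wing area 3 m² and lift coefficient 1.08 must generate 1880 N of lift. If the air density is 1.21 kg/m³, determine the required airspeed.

L = ½ρv²S·CL ⇒ v = √(2L/(ρ·S·CL))
v = √(2 × 1880 / (1.21 × 3 × 1.08)) = √959.1 = 31 m/s

v = 31 m/s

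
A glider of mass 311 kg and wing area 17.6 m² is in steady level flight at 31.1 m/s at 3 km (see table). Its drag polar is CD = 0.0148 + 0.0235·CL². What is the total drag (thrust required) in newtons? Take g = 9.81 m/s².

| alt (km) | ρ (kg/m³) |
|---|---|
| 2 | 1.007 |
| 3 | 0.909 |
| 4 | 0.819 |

At 3 km, from the table: ρ = 0.909 kg/m³.
In steady level flight, lift balances weight: W = mg = 311 × 9.81 = 3050.9 N.
q = ½ρv² = ½ × 0.909 × 31.1² = 439.6 Pa.
CL = W/(q·S) = 3050.9 / (439.6 × 17.6) = 0.3943.
CD = 0.0148 + 0.0235 × 0.3943² = 0.01845.
D = q·S·CD = 439.6 × 17.6 × 0.01845 = 142.8 N

D = 143 N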